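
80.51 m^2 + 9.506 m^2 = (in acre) 0.02224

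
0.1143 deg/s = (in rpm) 0.01905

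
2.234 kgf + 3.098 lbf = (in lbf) 8.023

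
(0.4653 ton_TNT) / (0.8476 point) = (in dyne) 6.511e+17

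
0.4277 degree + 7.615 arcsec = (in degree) 0.4298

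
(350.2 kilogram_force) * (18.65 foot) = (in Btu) 18.5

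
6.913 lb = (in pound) 6.913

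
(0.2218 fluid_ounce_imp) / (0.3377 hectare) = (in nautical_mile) 1.008e-12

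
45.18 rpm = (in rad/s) 4.731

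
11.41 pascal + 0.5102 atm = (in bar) 0.5171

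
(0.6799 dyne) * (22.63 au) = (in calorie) 5.501e+06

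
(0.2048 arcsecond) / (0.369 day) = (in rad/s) 3.114e-11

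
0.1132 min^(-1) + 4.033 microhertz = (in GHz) 1.891e-12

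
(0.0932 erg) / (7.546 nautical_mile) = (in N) 6.669e-13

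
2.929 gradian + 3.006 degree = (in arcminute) 338.5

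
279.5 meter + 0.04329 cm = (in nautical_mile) 0.1509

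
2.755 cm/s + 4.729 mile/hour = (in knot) 4.163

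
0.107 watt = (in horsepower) 0.0001435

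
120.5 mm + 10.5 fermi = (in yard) 0.1318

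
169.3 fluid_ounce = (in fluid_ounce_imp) 176.2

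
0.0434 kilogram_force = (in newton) 0.4256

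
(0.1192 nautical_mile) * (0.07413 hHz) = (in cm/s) 1.636e+05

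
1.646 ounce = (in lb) 0.1029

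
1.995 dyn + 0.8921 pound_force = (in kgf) 0.4047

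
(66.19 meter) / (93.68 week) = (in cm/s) 0.0001168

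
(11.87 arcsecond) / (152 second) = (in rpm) 3.615e-06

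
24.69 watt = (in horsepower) 0.03311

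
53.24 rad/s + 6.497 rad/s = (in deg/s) 3423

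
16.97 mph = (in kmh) 27.31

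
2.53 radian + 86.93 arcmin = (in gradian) 162.7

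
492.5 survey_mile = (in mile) 492.5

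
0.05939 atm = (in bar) 0.06018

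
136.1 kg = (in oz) 4801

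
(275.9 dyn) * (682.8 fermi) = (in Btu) 1.786e-18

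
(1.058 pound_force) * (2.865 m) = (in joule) 13.48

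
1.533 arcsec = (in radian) 7.432e-06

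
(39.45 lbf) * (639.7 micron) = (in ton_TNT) 2.683e-11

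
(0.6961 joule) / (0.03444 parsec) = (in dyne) 6.55e-11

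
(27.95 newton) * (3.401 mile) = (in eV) 9.548e+23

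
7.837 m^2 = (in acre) 0.001937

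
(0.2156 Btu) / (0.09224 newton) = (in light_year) 2.607e-13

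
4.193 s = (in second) 4.193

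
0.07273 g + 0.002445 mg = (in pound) 0.0001603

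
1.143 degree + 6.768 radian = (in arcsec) 1.4e+06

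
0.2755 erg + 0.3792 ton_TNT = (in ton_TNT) 0.3792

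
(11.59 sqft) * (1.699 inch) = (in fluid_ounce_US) 1571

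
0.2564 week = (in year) 0.004917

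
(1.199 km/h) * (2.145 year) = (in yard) 2.464e+07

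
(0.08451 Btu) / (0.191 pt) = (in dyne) 1.323e+11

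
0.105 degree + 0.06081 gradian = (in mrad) 2.788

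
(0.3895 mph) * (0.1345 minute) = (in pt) 3983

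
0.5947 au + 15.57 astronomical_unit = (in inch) 9.52e+13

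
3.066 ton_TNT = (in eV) 8.007e+28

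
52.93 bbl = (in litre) 8415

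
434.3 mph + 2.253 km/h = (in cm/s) 1.948e+04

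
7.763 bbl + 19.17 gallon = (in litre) 1307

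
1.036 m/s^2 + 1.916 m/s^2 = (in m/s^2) 2.952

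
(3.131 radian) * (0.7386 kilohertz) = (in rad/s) 2313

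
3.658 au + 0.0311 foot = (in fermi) 5.472e+26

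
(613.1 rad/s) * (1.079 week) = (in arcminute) 1.375e+12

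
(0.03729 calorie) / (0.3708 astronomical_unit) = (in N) 2.813e-12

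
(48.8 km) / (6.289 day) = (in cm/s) 8.981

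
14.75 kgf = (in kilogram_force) 14.75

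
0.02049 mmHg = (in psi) 0.0003962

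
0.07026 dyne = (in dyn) 0.07026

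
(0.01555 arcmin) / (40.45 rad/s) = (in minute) 1.864e-09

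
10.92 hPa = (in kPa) 1.092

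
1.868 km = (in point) 5.295e+06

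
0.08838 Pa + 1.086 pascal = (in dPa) 11.74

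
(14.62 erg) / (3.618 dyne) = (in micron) 4.041e+04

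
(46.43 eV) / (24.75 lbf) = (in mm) 6.757e-17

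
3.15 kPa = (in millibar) 31.5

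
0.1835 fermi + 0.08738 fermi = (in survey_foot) 8.887e-16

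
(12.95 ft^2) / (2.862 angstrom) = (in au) 0.0281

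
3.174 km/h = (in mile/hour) 1.972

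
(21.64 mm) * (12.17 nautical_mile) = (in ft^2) 5250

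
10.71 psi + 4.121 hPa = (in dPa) 7.425e+05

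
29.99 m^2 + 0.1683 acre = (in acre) 0.1757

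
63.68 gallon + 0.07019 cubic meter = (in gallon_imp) 68.46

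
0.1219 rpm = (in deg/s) 0.7314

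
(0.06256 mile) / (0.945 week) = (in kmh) 0.0006342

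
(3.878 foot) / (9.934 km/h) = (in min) 0.007139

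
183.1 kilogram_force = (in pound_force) 403.7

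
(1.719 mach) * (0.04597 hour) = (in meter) 9.687e+04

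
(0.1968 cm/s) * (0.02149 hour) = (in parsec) 4.934e-18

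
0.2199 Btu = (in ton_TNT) 5.545e-08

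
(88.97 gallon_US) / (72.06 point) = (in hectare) 0.001325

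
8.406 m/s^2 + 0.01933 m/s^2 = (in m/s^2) 8.425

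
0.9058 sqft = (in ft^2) 0.9058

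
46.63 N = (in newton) 46.63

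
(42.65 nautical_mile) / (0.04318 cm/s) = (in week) 302.5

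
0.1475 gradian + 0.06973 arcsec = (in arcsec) 478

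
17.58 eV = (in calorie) 6.732e-19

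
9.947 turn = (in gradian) 3979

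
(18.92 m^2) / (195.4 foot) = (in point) 900.5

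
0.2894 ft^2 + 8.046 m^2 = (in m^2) 8.073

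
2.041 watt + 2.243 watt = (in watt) 4.284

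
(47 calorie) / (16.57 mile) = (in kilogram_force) 0.000752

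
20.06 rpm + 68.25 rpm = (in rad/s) 9.248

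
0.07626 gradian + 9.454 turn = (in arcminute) 2.042e+05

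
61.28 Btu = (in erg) 6.465e+11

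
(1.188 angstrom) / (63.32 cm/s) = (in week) 3.102e-16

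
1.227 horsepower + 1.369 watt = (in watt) 916.3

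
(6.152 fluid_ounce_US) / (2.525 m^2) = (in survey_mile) 4.477e-08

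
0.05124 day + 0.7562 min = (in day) 0.05177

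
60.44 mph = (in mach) 0.07935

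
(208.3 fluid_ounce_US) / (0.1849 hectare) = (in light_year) 3.522e-22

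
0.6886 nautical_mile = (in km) 1.275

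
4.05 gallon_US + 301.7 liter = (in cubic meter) 0.317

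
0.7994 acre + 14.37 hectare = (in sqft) 1.582e+06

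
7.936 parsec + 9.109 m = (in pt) 6.941e+20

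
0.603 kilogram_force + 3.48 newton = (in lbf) 2.112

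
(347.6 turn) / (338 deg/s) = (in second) 370.2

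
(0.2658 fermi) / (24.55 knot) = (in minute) 3.508e-19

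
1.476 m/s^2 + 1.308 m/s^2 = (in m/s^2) 2.784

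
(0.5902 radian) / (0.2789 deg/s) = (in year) 3.845e-06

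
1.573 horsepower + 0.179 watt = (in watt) 1173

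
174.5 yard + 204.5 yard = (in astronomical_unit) 2.317e-09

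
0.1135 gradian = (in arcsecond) 367.7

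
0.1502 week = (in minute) 1514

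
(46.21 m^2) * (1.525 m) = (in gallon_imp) 1.55e+04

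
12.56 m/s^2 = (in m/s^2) 12.56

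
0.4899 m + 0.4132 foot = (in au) 4.117e-12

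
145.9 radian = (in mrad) 1.459e+05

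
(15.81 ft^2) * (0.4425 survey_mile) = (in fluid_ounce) 3.537e+07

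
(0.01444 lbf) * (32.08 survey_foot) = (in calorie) 0.1501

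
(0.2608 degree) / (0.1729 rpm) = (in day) 2.91e-06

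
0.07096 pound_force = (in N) 0.3156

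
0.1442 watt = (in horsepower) 0.0001934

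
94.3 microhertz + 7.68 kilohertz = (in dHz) 7.68e+04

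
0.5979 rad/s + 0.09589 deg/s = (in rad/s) 0.5996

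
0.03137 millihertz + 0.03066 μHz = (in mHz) 0.0314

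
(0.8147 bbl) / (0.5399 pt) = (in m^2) 680.1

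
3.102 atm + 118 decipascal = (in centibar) 314.3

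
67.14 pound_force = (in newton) 298.7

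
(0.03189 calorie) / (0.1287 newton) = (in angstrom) 1.037e+10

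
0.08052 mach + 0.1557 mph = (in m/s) 27.49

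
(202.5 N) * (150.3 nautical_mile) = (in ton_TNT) 0.01347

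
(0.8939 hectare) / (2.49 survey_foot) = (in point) 3.339e+07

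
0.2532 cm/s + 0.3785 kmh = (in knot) 0.2093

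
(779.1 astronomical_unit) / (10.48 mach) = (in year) 1036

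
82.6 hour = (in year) 0.009429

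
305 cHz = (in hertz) 3.05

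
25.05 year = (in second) 7.9e+08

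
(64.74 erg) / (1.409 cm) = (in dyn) 45.95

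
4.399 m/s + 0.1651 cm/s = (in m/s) 4.401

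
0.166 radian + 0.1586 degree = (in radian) 0.1688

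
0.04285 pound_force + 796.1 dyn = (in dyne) 1.986e+04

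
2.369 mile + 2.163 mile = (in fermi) 7.294e+18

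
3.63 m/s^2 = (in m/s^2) 3.63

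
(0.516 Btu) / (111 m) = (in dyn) 4.905e+05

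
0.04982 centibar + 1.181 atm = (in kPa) 119.7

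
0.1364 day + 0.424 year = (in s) 1.338e+07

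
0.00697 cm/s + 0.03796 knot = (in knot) 0.0381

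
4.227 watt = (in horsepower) 0.005669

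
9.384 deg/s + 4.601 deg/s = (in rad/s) 0.2441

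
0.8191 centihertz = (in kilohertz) 8.191e-06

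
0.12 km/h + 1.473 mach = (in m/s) 501.6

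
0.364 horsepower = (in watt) 271.4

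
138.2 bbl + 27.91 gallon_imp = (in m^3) 22.1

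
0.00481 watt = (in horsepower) 6.45e-06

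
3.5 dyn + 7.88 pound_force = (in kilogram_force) 3.574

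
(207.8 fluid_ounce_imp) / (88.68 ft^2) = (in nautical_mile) 3.87e-07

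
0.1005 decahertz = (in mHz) 1005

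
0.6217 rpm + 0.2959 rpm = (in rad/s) 0.09609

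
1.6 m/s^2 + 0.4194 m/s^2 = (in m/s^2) 2.019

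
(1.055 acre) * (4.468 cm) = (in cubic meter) 190.8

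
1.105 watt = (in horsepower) 0.001482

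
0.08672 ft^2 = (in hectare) 8.057e-07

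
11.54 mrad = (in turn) 0.001837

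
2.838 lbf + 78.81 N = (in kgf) 9.324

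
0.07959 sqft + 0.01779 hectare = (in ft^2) 1915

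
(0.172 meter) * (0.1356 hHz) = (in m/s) 2.332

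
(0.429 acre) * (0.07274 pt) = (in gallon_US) 11.77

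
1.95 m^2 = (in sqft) 20.99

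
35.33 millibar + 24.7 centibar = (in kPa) 28.23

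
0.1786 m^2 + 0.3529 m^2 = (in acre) 0.0001313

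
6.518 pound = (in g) 2957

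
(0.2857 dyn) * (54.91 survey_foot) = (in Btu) 4.532e-08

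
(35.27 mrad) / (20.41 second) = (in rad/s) 0.001728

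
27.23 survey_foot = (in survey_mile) 0.005157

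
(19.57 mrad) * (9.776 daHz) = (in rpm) 18.27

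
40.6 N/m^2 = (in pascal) 40.6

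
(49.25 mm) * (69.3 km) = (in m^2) 3413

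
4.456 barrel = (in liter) 708.4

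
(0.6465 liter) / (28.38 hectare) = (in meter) 2.278e-09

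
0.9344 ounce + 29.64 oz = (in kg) 0.8668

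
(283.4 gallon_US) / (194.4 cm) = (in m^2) 0.5518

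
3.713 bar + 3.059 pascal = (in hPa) 3713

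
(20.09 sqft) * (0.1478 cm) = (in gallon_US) 0.7287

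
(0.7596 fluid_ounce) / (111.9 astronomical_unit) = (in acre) 3.316e-22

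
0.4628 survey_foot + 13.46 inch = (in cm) 48.29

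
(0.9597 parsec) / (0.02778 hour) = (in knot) 5.756e+14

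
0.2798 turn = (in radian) 1.758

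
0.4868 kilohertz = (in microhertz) 4.868e+08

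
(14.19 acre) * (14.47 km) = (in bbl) 5.226e+09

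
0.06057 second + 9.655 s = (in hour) 0.002699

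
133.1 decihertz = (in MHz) 1.331e-05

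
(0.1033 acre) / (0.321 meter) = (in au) 8.705e-09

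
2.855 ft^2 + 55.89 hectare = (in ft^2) 6.016e+06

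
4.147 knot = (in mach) 0.006265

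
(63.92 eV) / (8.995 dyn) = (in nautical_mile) 6.148e-17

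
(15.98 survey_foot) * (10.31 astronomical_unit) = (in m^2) 7.512e+12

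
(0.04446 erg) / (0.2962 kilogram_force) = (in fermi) 1.531e+06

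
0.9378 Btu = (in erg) 9.894e+09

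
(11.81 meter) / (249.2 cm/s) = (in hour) 0.001316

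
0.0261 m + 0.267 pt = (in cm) 2.619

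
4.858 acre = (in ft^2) 2.116e+05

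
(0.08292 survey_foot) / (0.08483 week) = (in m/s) 4.926e-07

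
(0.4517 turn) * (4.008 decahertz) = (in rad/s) 113.8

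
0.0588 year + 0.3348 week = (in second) 2.057e+06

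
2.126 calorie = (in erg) 8.895e+07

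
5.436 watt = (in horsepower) 0.00729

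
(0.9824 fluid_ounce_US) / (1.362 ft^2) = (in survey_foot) 0.0007533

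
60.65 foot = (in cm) 1849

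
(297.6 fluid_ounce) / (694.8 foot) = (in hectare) 4.156e-09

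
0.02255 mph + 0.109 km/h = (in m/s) 0.04036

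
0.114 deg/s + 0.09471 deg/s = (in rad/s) 0.003643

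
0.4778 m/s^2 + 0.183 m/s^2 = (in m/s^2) 0.6608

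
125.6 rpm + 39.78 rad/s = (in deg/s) 3033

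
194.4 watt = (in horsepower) 0.2607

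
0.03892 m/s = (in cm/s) 3.892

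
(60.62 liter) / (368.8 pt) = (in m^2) 0.4659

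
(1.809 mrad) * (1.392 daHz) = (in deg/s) 1.443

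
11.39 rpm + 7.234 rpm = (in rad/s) 1.95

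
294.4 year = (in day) 1.075e+05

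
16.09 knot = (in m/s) 8.277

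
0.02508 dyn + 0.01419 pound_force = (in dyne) 6312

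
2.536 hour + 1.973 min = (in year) 0.0002933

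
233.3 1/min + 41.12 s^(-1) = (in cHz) 4501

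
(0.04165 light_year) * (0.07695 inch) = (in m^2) 7.702e+11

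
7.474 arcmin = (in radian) 0.002174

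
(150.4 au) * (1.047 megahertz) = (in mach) 6.918e+16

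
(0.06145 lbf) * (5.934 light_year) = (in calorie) 3.668e+15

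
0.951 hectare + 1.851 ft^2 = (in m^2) 9510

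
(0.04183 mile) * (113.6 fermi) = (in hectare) 7.647e-16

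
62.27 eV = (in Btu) 9.456e-21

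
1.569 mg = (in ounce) 5.534e-05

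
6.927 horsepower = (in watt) 5165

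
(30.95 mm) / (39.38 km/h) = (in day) 3.275e-08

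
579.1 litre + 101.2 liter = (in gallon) 179.7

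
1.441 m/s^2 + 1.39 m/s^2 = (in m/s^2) 2.831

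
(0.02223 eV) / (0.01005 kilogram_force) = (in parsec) 1.171e-36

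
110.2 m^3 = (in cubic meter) 110.2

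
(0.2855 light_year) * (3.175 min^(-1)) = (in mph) 3.197e+14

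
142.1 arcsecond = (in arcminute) 2.368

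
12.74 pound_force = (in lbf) 12.74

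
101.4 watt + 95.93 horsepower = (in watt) 7.164e+04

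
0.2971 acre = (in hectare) 0.1202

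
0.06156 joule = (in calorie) 0.01471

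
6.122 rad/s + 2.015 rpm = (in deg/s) 362.9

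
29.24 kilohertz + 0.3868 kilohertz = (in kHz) 29.63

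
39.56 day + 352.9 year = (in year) 353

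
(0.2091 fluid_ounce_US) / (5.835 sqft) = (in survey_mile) 7.088e-09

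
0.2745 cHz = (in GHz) 2.745e-12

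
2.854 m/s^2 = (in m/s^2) 2.854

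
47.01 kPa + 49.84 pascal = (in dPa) 4.706e+05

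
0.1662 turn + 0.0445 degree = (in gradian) 66.53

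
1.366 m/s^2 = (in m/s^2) 1.366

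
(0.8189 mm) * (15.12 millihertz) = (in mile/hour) 2.77e-05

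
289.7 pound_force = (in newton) 1289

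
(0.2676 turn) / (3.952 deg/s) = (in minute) 0.4063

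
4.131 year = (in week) 215.4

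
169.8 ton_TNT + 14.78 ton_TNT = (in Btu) 7.32e+08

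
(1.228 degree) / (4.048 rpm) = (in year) 1.603e-09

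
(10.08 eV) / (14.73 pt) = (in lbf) 6.987e-17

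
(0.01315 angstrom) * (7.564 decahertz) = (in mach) 2.921e-13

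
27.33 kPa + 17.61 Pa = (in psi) 3.966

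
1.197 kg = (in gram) 1197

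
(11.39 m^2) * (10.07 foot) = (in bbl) 219.9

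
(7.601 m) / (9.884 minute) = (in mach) 3.764e-05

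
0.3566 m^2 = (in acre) 8.812e-05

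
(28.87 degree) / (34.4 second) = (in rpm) 0.1399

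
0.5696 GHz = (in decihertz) 5.696e+09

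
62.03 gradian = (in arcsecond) 2.01e+05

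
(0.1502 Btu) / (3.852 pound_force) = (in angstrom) 9.249e+10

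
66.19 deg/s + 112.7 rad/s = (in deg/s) 6523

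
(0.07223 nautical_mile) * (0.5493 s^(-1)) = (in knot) 142.8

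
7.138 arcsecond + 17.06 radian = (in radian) 17.06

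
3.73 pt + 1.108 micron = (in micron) 1317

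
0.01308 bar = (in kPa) 1.308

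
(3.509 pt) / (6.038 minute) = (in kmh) 1.23e-05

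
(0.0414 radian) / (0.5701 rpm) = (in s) 0.6935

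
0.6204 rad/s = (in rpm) 5.924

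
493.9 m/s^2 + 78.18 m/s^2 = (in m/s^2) 572.1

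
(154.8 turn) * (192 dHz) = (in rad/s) 1.867e+04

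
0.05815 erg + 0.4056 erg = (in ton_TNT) 1.108e-17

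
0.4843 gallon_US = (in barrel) 0.01153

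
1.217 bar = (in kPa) 121.7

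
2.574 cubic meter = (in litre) 2574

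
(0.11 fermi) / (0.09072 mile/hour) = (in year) 8.601e-23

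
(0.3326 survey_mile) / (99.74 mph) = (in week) 1.985e-05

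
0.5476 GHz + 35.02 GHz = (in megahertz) 3.557e+04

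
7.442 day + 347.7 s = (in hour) 178.7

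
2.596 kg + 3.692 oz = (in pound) 5.954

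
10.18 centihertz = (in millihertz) 101.8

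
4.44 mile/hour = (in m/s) 1.985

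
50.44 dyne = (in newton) 0.0005044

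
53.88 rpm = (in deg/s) 323.3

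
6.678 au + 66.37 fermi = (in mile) 6.208e+08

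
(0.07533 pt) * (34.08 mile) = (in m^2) 1.458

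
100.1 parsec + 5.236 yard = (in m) 3.089e+18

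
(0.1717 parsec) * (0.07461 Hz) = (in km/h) 1.423e+15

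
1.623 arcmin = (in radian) 0.0004721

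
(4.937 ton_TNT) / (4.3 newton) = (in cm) 4.804e+11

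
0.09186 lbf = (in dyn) 4.086e+04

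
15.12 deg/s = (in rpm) 2.52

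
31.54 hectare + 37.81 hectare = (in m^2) 6.935e+05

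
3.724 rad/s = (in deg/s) 213.4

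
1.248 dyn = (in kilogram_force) 1.273e-06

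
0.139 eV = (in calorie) 5.323e-21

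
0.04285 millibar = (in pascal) 4.285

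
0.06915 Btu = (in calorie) 17.44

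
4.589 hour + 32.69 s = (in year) 0.0005249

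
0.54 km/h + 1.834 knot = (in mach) 0.003211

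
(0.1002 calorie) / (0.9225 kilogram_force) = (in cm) 4.634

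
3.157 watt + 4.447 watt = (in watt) 7.604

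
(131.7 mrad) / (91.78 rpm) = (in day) 1.586e-07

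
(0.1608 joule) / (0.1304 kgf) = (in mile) 7.813e-05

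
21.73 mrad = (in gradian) 1.383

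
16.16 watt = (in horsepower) 0.02167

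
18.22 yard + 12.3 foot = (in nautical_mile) 0.01102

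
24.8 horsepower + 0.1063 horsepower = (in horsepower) 24.91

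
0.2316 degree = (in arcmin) 13.9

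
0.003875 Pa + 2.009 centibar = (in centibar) 2.009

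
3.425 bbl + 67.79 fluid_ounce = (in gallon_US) 144.4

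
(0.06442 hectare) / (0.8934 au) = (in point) 1.366e-05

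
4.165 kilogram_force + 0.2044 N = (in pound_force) 9.228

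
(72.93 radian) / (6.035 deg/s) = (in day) 0.008014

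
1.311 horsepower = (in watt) 977.6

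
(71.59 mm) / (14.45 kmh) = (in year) 5.656e-10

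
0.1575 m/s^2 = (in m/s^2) 0.1575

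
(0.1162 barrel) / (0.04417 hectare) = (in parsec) 1.355e-21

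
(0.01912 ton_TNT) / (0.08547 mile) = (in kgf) 5.931e+04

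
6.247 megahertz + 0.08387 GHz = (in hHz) 9.012e+05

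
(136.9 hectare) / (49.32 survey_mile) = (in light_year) 1.823e-15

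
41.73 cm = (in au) 2.789e-12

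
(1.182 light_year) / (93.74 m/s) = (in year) 3.783e+06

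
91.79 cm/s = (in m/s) 0.9179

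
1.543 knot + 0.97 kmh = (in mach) 0.003123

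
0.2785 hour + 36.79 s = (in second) 1039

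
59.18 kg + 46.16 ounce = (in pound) 133.4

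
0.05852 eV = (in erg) 9.376e-14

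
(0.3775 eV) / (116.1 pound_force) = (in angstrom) 1.171e-12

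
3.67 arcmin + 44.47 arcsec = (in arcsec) 264.7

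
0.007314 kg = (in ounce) 0.258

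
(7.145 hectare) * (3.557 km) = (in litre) 2.541e+11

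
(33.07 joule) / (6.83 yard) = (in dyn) 5.295e+05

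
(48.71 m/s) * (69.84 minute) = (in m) 2.041e+05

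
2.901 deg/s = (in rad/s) 0.05063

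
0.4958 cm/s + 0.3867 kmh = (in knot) 0.2184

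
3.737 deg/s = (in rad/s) 0.06522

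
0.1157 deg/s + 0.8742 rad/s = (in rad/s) 0.8762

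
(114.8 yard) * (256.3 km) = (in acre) 6648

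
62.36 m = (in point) 1.768e+05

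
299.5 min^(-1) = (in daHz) 0.4992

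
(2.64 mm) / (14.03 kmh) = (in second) 0.0006774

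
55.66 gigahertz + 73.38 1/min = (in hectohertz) 5.566e+08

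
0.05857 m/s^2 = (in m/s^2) 0.05857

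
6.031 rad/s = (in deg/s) 345.6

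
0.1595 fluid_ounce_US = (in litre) 0.004717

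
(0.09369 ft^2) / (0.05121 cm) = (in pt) 4.818e+04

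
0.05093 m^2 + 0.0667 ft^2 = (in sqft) 0.6149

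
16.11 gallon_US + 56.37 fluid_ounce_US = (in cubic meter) 0.06265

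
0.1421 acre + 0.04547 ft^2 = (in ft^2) 6190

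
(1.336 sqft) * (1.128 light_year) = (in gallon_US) 3.499e+17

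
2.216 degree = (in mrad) 38.68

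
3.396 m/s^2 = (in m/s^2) 3.396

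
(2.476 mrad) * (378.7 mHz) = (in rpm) 0.008954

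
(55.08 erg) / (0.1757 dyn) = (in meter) 3.135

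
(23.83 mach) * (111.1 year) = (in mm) 2.843e+16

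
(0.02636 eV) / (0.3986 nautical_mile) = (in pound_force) 1.286e-24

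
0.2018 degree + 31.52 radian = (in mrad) 3.152e+04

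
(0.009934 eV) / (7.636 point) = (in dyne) 5.908e-14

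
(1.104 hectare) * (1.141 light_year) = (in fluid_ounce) 4.03e+24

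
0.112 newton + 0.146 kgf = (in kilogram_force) 0.1574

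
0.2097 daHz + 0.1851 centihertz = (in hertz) 2.099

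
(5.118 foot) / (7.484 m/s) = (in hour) 5.79e-05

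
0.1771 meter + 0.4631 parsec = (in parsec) 0.4631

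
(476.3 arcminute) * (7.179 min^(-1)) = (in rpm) 0.1583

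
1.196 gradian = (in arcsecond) 3875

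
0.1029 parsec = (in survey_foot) 1.042e+16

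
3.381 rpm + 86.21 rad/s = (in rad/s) 86.56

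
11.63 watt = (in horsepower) 0.0156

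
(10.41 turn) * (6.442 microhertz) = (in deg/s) 0.02414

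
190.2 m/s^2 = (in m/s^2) 190.2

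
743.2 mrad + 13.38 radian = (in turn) 2.248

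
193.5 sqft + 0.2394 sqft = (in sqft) 193.7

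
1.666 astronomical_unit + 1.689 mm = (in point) 7.065e+14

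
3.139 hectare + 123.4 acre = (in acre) 131.2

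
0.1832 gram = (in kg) 0.0001832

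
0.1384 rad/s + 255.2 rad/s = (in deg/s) 1.463e+04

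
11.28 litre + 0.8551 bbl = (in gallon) 38.89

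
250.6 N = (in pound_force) 56.34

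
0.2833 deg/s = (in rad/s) 0.004945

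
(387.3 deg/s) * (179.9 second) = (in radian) 1216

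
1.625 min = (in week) 0.0001612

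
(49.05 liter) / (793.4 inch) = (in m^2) 0.002434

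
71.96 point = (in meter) 0.02539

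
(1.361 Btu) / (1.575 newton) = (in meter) 911.7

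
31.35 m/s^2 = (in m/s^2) 31.35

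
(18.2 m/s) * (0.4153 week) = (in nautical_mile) 2468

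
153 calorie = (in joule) 640.2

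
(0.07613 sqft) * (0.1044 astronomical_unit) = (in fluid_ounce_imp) 3.888e+12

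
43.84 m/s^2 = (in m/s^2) 43.84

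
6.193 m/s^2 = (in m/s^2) 6.193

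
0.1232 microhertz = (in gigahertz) 1.232e-16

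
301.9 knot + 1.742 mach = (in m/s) 748.5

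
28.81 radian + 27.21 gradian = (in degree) 1675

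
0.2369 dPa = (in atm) 2.338e-07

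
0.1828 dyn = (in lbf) 4.11e-07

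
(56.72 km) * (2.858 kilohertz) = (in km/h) 5.836e+08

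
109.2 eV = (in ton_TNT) 4.182e-27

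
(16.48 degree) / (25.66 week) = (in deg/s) 1.062e-06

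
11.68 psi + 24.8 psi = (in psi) 36.48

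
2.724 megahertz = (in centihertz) 2.724e+08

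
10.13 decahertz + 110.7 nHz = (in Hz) 101.3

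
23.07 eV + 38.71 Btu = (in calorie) 9761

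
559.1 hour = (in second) 2.013e+06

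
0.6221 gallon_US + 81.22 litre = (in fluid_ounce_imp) 2941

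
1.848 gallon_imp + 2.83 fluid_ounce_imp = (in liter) 8.482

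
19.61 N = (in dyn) 1.961e+06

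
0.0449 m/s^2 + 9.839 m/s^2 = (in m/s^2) 9.884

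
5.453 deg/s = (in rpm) 0.9088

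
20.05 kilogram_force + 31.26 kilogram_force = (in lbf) 113.1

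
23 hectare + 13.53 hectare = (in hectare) 36.53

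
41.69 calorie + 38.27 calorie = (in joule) 334.6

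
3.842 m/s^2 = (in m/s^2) 3.842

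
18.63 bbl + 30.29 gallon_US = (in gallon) 812.7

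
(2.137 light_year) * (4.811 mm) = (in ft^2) 1.047e+15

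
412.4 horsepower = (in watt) 3.075e+05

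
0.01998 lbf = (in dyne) 8888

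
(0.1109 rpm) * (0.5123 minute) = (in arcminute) 1227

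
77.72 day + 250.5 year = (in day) 9.151e+04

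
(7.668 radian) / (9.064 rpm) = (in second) 8.079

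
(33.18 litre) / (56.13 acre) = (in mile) 9.076e-11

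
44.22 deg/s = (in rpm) 7.37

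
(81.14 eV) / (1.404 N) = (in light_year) 9.787e-34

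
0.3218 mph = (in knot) 0.2796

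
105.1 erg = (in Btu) 9.962e-09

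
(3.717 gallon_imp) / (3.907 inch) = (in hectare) 1.703e-05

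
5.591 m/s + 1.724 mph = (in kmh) 22.9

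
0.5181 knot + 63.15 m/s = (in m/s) 63.42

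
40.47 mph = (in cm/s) 1809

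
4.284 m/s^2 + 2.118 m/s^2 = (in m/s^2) 6.402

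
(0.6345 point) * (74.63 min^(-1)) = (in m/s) 0.0002784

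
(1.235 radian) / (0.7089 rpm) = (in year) 5.275e-07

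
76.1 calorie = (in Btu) 0.3018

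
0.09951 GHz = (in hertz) 9.951e+07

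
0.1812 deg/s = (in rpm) 0.0302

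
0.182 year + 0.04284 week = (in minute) 9.609e+04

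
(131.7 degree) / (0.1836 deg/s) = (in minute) 11.96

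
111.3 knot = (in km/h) 206.1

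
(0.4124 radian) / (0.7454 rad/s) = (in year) 1.754e-08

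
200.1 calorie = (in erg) 8.372e+09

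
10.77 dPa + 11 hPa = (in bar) 0.01101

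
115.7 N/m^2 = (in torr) 0.8678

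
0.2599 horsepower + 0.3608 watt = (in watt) 194.2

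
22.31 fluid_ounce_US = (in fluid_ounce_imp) 23.22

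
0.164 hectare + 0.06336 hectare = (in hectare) 0.2274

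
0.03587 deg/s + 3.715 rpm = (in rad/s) 0.3897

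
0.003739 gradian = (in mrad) 0.05873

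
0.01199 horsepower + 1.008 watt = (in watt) 9.949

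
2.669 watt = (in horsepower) 0.003579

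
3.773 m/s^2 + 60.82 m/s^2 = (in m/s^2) 64.59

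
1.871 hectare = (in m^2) 1.871e+04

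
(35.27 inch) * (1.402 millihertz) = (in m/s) 0.001256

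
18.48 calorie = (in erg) 7.732e+08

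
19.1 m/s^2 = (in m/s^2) 19.1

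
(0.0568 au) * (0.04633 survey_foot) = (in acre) 2.965e+04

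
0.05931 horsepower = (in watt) 44.23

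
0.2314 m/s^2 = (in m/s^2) 0.2314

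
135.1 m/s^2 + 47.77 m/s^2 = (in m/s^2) 182.9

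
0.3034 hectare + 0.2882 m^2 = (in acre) 0.7498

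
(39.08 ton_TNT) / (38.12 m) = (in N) 4.289e+09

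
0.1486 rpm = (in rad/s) 0.01556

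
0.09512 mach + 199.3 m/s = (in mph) 518.3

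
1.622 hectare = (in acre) 4.008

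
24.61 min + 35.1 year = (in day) 1.281e+04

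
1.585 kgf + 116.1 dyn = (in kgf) 1.585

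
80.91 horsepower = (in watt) 6.033e+04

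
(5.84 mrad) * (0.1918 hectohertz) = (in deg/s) 6.418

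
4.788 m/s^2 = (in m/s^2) 4.788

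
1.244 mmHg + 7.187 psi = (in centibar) 49.72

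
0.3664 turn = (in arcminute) 7914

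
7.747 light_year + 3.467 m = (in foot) 2.405e+17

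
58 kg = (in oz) 2046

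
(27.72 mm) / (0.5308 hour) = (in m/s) 1.451e-05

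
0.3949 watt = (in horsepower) 0.0005296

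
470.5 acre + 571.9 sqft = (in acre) 470.5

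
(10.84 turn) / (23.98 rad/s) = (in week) 4.696e-06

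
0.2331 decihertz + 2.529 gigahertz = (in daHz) 2.529e+08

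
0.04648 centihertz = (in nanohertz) 4.648e+05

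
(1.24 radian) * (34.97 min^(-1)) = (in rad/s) 0.7227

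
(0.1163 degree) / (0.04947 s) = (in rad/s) 0.04103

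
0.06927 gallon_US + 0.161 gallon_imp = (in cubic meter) 0.0009941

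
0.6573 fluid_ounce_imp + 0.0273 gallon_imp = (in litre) 0.1428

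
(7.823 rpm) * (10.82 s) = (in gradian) 564.3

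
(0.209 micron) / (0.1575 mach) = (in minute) 6.495e-11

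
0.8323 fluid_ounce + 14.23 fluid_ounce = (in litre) 0.4454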